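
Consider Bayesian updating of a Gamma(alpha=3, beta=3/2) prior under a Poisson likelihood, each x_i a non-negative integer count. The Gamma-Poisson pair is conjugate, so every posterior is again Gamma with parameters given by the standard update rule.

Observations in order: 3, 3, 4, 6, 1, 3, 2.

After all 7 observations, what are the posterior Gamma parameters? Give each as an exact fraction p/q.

alpha=25, beta=17/2

obs 1: x=3 → posterior Gamma(6, 5/2)
obs 2: x=3 → posterior Gamma(9, 7/2)
obs 3: x=4 → posterior Gamma(13, 9/2)
obs 4: x=6 → posterior Gamma(19, 11/2)
obs 5: x=1 → posterior Gamma(20, 13/2)
obs 6: x=3 → posterior Gamma(23, 15/2)
obs 7: x=2 → posterior Gamma(25, 17/2)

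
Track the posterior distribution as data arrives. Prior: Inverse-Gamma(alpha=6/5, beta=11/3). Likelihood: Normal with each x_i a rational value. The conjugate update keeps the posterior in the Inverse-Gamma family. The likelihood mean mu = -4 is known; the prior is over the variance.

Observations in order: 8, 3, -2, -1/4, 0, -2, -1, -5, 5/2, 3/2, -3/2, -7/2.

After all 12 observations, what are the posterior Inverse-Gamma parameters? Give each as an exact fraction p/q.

obs 1: x=8 → posterior Inverse-Gamma(17/10, 227/3)
obs 2: x=3 → posterior Inverse-Gamma(11/5, 601/6)
obs 3: x=-2 → posterior Inverse-Gamma(27/10, 613/6)
obs 4: x=-1/4 → posterior Inverse-Gamma(16/5, 10483/96)
obs 5: x=0 → posterior Inverse-Gamma(37/10, 11251/96)
obs 6: x=-2 → posterior Inverse-Gamma(21/5, 11443/96)
obs 7: x=-1 → posterior Inverse-Gamma(47/10, 11875/96)
obs 8: x=-5 → posterior Inverse-Gamma(26/5, 11923/96)
obs 9: x=5/2 → posterior Inverse-Gamma(57/10, 13951/96)
obs 10: x=3/2 → posterior Inverse-Gamma(31/5, 15403/96)
obs 11: x=-3/2 → posterior Inverse-Gamma(67/10, 15703/96)
obs 12: x=-7/2 → posterior Inverse-Gamma(36/5, 15715/96)

alpha=36/5, beta=15715/96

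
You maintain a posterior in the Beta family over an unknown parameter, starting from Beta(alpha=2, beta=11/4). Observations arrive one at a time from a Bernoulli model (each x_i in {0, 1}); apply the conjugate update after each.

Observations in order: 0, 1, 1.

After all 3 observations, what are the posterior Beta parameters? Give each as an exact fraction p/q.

obs 1: x=0 → posterior Beta(2, 15/4)
obs 2: x=1 → posterior Beta(3, 15/4)
obs 3: x=1 → posterior Beta(4, 15/4)

alpha=4, beta=15/4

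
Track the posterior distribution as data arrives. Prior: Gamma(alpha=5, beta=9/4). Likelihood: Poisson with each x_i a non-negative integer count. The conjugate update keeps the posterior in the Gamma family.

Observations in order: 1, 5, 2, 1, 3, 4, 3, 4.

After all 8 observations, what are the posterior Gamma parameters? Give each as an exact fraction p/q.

alpha=28, beta=41/4

obs 1: x=1 → posterior Gamma(6, 13/4)
obs 2: x=5 → posterior Gamma(11, 17/4)
obs 3: x=2 → posterior Gamma(13, 21/4)
obs 4: x=1 → posterior Gamma(14, 25/4)
obs 5: x=3 → posterior Gamma(17, 29/4)
obs 6: x=4 → posterior Gamma(21, 33/4)
obs 7: x=3 → posterior Gamma(24, 37/4)
obs 8: x=4 → posterior Gamma(28, 41/4)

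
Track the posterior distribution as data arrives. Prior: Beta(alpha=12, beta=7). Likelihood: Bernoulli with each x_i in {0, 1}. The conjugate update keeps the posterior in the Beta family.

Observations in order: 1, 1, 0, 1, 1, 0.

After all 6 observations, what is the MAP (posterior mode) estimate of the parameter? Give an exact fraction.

obs 1: x=1 → posterior Beta(13, 7)
obs 2: x=1 → posterior Beta(14, 7)
obs 3: x=0 → posterior Beta(14, 8)
obs 4: x=1 → posterior Beta(15, 8)
obs 5: x=1 → posterior Beta(16, 8)
obs 6: x=0 → posterior Beta(16, 9)

15/23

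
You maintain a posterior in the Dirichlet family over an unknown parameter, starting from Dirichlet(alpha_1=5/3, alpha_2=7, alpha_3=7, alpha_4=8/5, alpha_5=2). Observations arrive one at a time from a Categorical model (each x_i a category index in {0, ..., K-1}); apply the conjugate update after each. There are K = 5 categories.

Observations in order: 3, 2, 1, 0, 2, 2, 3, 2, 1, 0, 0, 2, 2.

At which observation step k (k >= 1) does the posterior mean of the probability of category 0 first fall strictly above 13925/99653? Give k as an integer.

obs 1: x=3 → posterior Dirichlet(5/3, 7, 7, 13/5, 2)
obs 2: x=2 → posterior Dirichlet(5/3, 7, 8, 13/5, 2)
obs 3: x=1 → posterior Dirichlet(5/3, 8, 8, 13/5, 2)
obs 4: x=0 → posterior Dirichlet(8/3, 8, 8, 13/5, 2)
obs 5: x=2 → posterior Dirichlet(8/3, 8, 9, 13/5, 2)
obs 6: x=2 → posterior Dirichlet(8/3, 8, 10, 13/5, 2)
obs 7: x=3 → posterior Dirichlet(8/3, 8, 10, 18/5, 2)
obs 8: x=2 → posterior Dirichlet(8/3, 8, 11, 18/5, 2)
obs 9: x=1 → posterior Dirichlet(8/3, 9, 11, 18/5, 2)
obs 10: x=0 → posterior Dirichlet(11/3, 9, 11, 18/5, 2)
obs 11: x=0 → posterior Dirichlet(14/3, 9, 11, 18/5, 2)
obs 12: x=2 → posterior Dirichlet(14/3, 9, 12, 18/5, 2)
obs 13: x=2 → posterior Dirichlet(14/3, 9, 13, 18/5, 2)

k = 11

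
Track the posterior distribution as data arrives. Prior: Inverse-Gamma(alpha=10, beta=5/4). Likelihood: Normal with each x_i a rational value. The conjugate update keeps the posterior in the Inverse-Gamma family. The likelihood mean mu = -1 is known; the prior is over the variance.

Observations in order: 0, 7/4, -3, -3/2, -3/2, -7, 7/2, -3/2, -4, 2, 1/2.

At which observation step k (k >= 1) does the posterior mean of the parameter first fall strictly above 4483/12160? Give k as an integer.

k = 2

obs 1: x=0 → posterior Inverse-Gamma(21/2, 7/4)
obs 2: x=7/4 → posterior Inverse-Gamma(11, 177/32)
obs 3: x=-3 → posterior Inverse-Gamma(23/2, 241/32)
obs 4: x=-3/2 → posterior Inverse-Gamma(12, 245/32)
obs 5: x=-3/2 → posterior Inverse-Gamma(25/2, 249/32)
obs 6: x=-7 → posterior Inverse-Gamma(13, 825/32)
obs 7: x=7/2 → posterior Inverse-Gamma(27/2, 1149/32)
obs 8: x=-3/2 → posterior Inverse-Gamma(14, 1153/32)
obs 9: x=-4 → posterior Inverse-Gamma(29/2, 1297/32)
obs 10: x=2 → posterior Inverse-Gamma(15, 1441/32)
obs 11: x=1/2 → posterior Inverse-Gamma(31/2, 1477/32)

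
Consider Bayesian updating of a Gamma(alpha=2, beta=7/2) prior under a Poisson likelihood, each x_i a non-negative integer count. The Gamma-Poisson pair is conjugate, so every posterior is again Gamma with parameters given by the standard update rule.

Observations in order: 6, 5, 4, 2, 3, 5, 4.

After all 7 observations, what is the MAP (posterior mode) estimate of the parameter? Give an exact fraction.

obs 1: x=6 → posterior Gamma(8, 9/2)
obs 2: x=5 → posterior Gamma(13, 11/2)
obs 3: x=4 → posterior Gamma(17, 13/2)
obs 4: x=2 → posterior Gamma(19, 15/2)
obs 5: x=3 → posterior Gamma(22, 17/2)
obs 6: x=5 → posterior Gamma(27, 19/2)
obs 7: x=4 → posterior Gamma(31, 21/2)

20/7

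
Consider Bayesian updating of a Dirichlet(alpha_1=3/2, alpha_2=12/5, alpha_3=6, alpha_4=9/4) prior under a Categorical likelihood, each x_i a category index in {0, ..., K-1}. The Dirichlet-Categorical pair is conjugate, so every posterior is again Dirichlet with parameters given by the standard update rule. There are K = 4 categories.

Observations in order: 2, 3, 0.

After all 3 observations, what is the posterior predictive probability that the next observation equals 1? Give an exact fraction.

obs 1: x=2 → posterior Dirichlet(3/2, 12/5, 7, 9/4)
obs 2: x=3 → posterior Dirichlet(3/2, 12/5, 7, 13/4)
obs 3: x=0 → posterior Dirichlet(5/2, 12/5, 7, 13/4)

16/101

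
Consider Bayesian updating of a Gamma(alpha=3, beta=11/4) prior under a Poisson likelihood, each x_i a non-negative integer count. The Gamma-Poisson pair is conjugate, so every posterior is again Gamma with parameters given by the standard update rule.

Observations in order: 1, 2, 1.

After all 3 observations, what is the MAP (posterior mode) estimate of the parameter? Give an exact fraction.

24/23

obs 1: x=1 → posterior Gamma(4, 15/4)
obs 2: x=2 → posterior Gamma(6, 19/4)
obs 3: x=1 → posterior Gamma(7, 23/4)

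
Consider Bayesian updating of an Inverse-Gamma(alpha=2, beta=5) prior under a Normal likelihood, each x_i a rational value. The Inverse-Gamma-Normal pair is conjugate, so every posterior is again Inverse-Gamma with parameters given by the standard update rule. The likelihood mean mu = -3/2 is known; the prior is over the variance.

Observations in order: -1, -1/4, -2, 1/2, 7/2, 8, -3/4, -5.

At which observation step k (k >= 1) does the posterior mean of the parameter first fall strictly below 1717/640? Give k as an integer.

obs 1: x=-1 → posterior Inverse-Gamma(5/2, 41/8)
obs 2: x=-1/4 → posterior Inverse-Gamma(3, 189/32)
obs 3: x=-2 → posterior Inverse-Gamma(7/2, 193/32)
obs 4: x=1/2 → posterior Inverse-Gamma(4, 257/32)
obs 5: x=7/2 → posterior Inverse-Gamma(9/2, 657/32)
obs 6: x=8 → posterior Inverse-Gamma(5, 2101/32)
obs 7: x=-3/4 → posterior Inverse-Gamma(11/2, 1055/16)
obs 8: x=-5 → posterior Inverse-Gamma(6, 1153/16)

k = 3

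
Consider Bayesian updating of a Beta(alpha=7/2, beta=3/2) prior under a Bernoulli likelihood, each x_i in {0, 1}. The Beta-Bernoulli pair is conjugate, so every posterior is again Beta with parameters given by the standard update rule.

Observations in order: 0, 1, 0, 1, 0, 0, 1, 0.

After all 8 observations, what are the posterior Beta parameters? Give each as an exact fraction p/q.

obs 1: x=0 → posterior Beta(7/2, 5/2)
obs 2: x=1 → posterior Beta(9/2, 5/2)
obs 3: x=0 → posterior Beta(9/2, 7/2)
obs 4: x=1 → posterior Beta(11/2, 7/2)
obs 5: x=0 → posterior Beta(11/2, 9/2)
obs 6: x=0 → posterior Beta(11/2, 11/2)
obs 7: x=1 → posterior Beta(13/2, 11/2)
obs 8: x=0 → posterior Beta(13/2, 13/2)

alpha=13/2, beta=13/2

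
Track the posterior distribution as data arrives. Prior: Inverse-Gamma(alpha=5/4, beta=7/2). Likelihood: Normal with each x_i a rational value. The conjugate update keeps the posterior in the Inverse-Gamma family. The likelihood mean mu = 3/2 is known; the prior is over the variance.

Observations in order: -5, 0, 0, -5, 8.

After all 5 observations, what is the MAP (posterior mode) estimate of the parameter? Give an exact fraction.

553/38

obs 1: x=-5 → posterior Inverse-Gamma(7/4, 197/8)
obs 2: x=0 → posterior Inverse-Gamma(9/4, 103/4)
obs 3: x=0 → posterior Inverse-Gamma(11/4, 215/8)
obs 4: x=-5 → posterior Inverse-Gamma(13/4, 48)
obs 5: x=8 → posterior Inverse-Gamma(15/4, 553/8)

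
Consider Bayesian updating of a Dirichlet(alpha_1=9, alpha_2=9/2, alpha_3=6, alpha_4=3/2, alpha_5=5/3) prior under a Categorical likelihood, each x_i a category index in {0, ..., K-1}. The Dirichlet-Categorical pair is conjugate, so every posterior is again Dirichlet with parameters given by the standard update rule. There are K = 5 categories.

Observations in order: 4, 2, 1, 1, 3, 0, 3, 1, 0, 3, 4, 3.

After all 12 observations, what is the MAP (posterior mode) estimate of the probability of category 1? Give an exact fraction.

obs 1: x=4 → posterior Dirichlet(9, 9/2, 6, 3/2, 8/3)
obs 2: x=2 → posterior Dirichlet(9, 9/2, 7, 3/2, 8/3)
obs 3: x=1 → posterior Dirichlet(9, 11/2, 7, 3/2, 8/3)
obs 4: x=1 → posterior Dirichlet(9, 13/2, 7, 3/2, 8/3)
obs 5: x=3 → posterior Dirichlet(9, 13/2, 7, 5/2, 8/3)
obs 6: x=0 → posterior Dirichlet(10, 13/2, 7, 5/2, 8/3)
obs 7: x=3 → posterior Dirichlet(10, 13/2, 7, 7/2, 8/3)
obs 8: x=1 → posterior Dirichlet(10, 15/2, 7, 7/2, 8/3)
obs 9: x=0 → posterior Dirichlet(11, 15/2, 7, 7/2, 8/3)
obs 10: x=3 → posterior Dirichlet(11, 15/2, 7, 9/2, 8/3)
obs 11: x=4 → posterior Dirichlet(11, 15/2, 7, 9/2, 11/3)
obs 12: x=3 → posterior Dirichlet(11, 15/2, 7, 11/2, 11/3)

39/178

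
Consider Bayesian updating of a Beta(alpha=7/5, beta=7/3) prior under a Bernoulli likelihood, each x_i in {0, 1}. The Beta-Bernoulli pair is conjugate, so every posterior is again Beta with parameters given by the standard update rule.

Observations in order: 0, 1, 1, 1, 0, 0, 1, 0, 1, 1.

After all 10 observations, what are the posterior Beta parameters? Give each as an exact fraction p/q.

obs 1: x=0 → posterior Beta(7/5, 10/3)
obs 2: x=1 → posterior Beta(12/5, 10/3)
obs 3: x=1 → posterior Beta(17/5, 10/3)
obs 4: x=1 → posterior Beta(22/5, 10/3)
obs 5: x=0 → posterior Beta(22/5, 13/3)
obs 6: x=0 → posterior Beta(22/5, 16/3)
obs 7: x=1 → posterior Beta(27/5, 16/3)
obs 8: x=0 → posterior Beta(27/5, 19/3)
obs 9: x=1 → posterior Beta(32/5, 19/3)
obs 10: x=1 → posterior Beta(37/5, 19/3)

alpha=37/5, beta=19/3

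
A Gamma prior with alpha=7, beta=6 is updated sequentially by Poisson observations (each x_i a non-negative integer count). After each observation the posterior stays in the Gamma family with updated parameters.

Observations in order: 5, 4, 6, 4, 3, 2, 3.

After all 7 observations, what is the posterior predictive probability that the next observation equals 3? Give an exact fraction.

19081572372462949893424377015651901684695/91112778086093029337470114902364984967168

obs 1: x=5 → posterior Gamma(12, 7)
obs 2: x=4 → posterior Gamma(16, 8)
obs 3: x=6 → posterior Gamma(22, 9)
obs 4: x=4 → posterior Gamma(26, 10)
obs 5: x=3 → posterior Gamma(29, 11)
obs 6: x=2 → posterior Gamma(31, 12)
obs 7: x=3 → posterior Gamma(34, 13)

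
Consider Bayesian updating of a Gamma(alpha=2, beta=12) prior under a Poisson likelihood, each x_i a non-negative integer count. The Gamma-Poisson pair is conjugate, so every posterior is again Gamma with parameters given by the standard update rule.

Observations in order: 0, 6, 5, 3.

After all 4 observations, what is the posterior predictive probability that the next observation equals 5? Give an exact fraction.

obs 1: x=0 → posterior Gamma(2, 13)
obs 2: x=6 → posterior Gamma(8, 14)
obs 3: x=5 → posterior Gamma(13, 15)
obs 4: x=3 → posterior Gamma(16, 16)

16823430595223111073792/4064231406647572522401601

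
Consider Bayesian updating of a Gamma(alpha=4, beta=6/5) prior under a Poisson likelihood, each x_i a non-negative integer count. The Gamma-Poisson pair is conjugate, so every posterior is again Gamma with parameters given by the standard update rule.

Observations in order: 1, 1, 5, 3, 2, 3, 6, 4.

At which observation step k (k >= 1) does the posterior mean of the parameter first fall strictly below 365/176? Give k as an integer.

k = 2

obs 1: x=1 → posterior Gamma(5, 11/5)
obs 2: x=1 → posterior Gamma(6, 16/5)
obs 3: x=5 → posterior Gamma(11, 21/5)
obs 4: x=3 → posterior Gamma(14, 26/5)
obs 5: x=2 → posterior Gamma(16, 31/5)
obs 6: x=3 → posterior Gamma(19, 36/5)
obs 7: x=6 → posterior Gamma(25, 41/5)
obs 8: x=4 → posterior Gamma(29, 46/5)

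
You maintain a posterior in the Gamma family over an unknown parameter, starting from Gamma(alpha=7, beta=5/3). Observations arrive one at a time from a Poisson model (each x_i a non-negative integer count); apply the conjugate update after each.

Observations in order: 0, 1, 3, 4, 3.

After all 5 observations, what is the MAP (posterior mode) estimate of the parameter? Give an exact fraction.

obs 1: x=0 → posterior Gamma(7, 8/3)
obs 2: x=1 → posterior Gamma(8, 11/3)
obs 3: x=3 → posterior Gamma(11, 14/3)
obs 4: x=4 → posterior Gamma(15, 17/3)
obs 5: x=3 → posterior Gamma(18, 20/3)

51/20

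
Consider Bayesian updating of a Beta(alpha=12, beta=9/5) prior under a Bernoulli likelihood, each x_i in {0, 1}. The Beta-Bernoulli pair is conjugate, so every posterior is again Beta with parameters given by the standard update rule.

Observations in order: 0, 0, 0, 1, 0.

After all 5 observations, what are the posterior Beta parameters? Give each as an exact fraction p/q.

alpha=13, beta=29/5

obs 1: x=0 → posterior Beta(12, 14/5)
obs 2: x=0 → posterior Beta(12, 19/5)
obs 3: x=0 → posterior Beta(12, 24/5)
obs 4: x=1 → posterior Beta(13, 24/5)
obs 5: x=0 → posterior Beta(13, 29/5)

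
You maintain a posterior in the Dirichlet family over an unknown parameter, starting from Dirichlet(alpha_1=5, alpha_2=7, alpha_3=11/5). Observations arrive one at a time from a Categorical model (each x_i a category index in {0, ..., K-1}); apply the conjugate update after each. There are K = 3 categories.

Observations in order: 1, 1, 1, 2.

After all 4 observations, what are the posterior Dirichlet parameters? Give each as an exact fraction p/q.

obs 1: x=1 → posterior Dirichlet(5, 8, 11/5)
obs 2: x=1 → posterior Dirichlet(5, 9, 11/5)
obs 3: x=1 → posterior Dirichlet(5, 10, 11/5)
obs 4: x=2 → posterior Dirichlet(5, 10, 16/5)

alpha_1=5, alpha_2=10, alpha_3=16/5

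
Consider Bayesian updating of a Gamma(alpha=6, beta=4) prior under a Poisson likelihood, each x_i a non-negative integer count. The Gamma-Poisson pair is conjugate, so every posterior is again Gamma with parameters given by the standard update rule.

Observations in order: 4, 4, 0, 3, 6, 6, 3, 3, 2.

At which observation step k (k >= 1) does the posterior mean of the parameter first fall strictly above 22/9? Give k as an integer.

obs 1: x=4 → posterior Gamma(10, 5)
obs 2: x=4 → posterior Gamma(14, 6)
obs 3: x=0 → posterior Gamma(14, 7)
obs 4: x=3 → posterior Gamma(17, 8)
obs 5: x=6 → posterior Gamma(23, 9)
obs 6: x=6 → posterior Gamma(29, 10)
obs 7: x=3 → posterior Gamma(32, 11)
obs 8: x=3 → posterior Gamma(35, 12)
obs 9: x=2 → posterior Gamma(37, 13)

k = 5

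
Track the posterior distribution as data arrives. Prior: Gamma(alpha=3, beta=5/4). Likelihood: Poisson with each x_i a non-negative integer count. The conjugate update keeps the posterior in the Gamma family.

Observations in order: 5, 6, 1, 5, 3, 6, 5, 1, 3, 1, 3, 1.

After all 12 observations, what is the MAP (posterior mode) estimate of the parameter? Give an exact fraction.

obs 1: x=5 → posterior Gamma(8, 9/4)
obs 2: x=6 → posterior Gamma(14, 13/4)
obs 3: x=1 → posterior Gamma(15, 17/4)
obs 4: x=5 → posterior Gamma(20, 21/4)
obs 5: x=3 → posterior Gamma(23, 25/4)
obs 6: x=6 → posterior Gamma(29, 29/4)
obs 7: x=5 → posterior Gamma(34, 33/4)
obs 8: x=1 → posterior Gamma(35, 37/4)
obs 9: x=3 → posterior Gamma(38, 41/4)
obs 10: x=1 → posterior Gamma(39, 45/4)
obs 11: x=3 → posterior Gamma(42, 49/4)
obs 12: x=1 → posterior Gamma(43, 53/4)

168/53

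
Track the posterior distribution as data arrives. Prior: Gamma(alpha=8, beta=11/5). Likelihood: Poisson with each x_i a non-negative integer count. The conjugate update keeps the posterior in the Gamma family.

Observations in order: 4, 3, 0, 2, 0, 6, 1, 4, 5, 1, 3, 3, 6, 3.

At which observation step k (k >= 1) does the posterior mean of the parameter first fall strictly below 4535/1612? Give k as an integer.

k = 4

obs 1: x=4 → posterior Gamma(12, 16/5)
obs 2: x=3 → posterior Gamma(15, 21/5)
obs 3: x=0 → posterior Gamma(15, 26/5)
obs 4: x=2 → posterior Gamma(17, 31/5)
obs 5: x=0 → posterior Gamma(17, 36/5)
obs 6: x=6 → posterior Gamma(23, 41/5)
obs 7: x=1 → posterior Gamma(24, 46/5)
obs 8: x=4 → posterior Gamma(28, 51/5)
obs 9: x=5 → posterior Gamma(33, 56/5)
obs 10: x=1 → posterior Gamma(34, 61/5)
obs 11: x=3 → posterior Gamma(37, 66/5)
obs 12: x=3 → posterior Gamma(40, 71/5)
obs 13: x=6 → posterior Gamma(46, 76/5)
obs 14: x=3 → posterior Gamma(49, 81/5)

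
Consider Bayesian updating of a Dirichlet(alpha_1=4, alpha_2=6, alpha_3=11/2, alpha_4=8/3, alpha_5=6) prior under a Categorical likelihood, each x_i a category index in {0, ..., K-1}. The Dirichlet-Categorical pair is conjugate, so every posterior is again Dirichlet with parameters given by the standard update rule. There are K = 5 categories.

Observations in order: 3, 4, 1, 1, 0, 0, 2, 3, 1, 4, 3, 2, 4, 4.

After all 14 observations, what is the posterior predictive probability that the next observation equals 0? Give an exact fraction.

36/229

obs 1: x=3 → posterior Dirichlet(4, 6, 11/2, 11/3, 6)
obs 2: x=4 → posterior Dirichlet(4, 6, 11/2, 11/3, 7)
obs 3: x=1 → posterior Dirichlet(4, 7, 11/2, 11/3, 7)
obs 4: x=1 → posterior Dirichlet(4, 8, 11/2, 11/3, 7)
obs 5: x=0 → posterior Dirichlet(5, 8, 11/2, 11/3, 7)
obs 6: x=0 → posterior Dirichlet(6, 8, 11/2, 11/3, 7)
obs 7: x=2 → posterior Dirichlet(6, 8, 13/2, 11/3, 7)
obs 8: x=3 → posterior Dirichlet(6, 8, 13/2, 14/3, 7)
obs 9: x=1 → posterior Dirichlet(6, 9, 13/2, 14/3, 7)
obs 10: x=4 → posterior Dirichlet(6, 9, 13/2, 14/3, 8)
obs 11: x=3 → posterior Dirichlet(6, 9, 13/2, 17/3, 8)
obs 12: x=2 → posterior Dirichlet(6, 9, 15/2, 17/3, 8)
obs 13: x=4 → posterior Dirichlet(6, 9, 15/2, 17/3, 9)
obs 14: x=4 → posterior Dirichlet(6, 9, 15/2, 17/3, 10)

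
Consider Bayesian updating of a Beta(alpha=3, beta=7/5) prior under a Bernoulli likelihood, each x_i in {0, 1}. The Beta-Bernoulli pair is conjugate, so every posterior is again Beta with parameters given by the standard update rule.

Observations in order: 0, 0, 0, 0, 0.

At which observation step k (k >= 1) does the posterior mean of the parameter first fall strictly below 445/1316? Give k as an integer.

k = 5

obs 1: x=0 → posterior Beta(3, 12/5)
obs 2: x=0 → posterior Beta(3, 17/5)
obs 3: x=0 → posterior Beta(3, 22/5)
obs 4: x=0 → posterior Beta(3, 27/5)
obs 5: x=0 → posterior Beta(3, 32/5)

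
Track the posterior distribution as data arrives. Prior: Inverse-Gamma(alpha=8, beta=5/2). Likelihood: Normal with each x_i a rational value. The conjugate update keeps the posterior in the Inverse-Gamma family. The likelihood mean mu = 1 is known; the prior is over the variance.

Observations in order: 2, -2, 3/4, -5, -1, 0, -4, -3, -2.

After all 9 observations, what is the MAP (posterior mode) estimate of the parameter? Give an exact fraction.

1697/432

obs 1: x=2 → posterior Inverse-Gamma(17/2, 3)
obs 2: x=-2 → posterior Inverse-Gamma(9, 15/2)
obs 3: x=3/4 → posterior Inverse-Gamma(19/2, 241/32)
obs 4: x=-5 → posterior Inverse-Gamma(10, 817/32)
obs 5: x=-1 → posterior Inverse-Gamma(21/2, 881/32)
obs 6: x=0 → posterior Inverse-Gamma(11, 897/32)
obs 7: x=-4 → posterior Inverse-Gamma(23/2, 1297/32)
obs 8: x=-3 → posterior Inverse-Gamma(12, 1553/32)
obs 9: x=-2 → posterior Inverse-Gamma(25/2, 1697/32)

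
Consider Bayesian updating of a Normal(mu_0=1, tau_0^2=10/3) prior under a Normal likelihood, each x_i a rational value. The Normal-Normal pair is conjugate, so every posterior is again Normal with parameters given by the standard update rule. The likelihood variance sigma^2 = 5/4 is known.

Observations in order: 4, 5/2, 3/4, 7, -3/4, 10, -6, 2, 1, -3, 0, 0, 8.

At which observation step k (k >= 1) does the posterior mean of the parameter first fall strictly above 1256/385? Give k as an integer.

obs 1: x=4 → posterior Normal(35/11, 10/11)
obs 2: x=5/2 → posterior Normal(55/19, 10/19)
obs 3: x=3/4 → posterior Normal(61/27, 10/27)
obs 4: x=7 → posterior Normal(117/35, 2/7)
obs 5: x=-3/4 → posterior Normal(111/43, 10/43)
obs 6: x=10 → posterior Normal(191/51, 10/51)
obs 7: x=-6 → posterior Normal(143/59, 10/59)
obs 8: x=2 → posterior Normal(159/67, 10/67)
obs 9: x=1 → posterior Normal(167/75, 2/15)
obs 10: x=-3 → posterior Normal(143/83, 10/83)
obs 11: x=0 → posterior Normal(11/7, 10/91)
obs 12: x=0 → posterior Normal(13/9, 10/99)
obs 13: x=8 → posterior Normal(207/107, 10/107)

k = 4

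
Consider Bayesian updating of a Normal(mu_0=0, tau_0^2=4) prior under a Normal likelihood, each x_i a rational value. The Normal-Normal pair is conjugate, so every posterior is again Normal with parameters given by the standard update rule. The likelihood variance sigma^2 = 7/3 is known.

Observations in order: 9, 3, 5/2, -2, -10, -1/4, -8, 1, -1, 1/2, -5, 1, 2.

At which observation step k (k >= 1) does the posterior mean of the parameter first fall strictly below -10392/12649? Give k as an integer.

k = 11

obs 1: x=9 → posterior Normal(108/19, 28/19)
obs 2: x=3 → posterior Normal(144/31, 28/31)
obs 3: x=5/2 → posterior Normal(174/43, 28/43)
obs 4: x=-2 → posterior Normal(30/11, 28/55)
obs 5: x=-10 → posterior Normal(30/67, 28/67)
obs 6: x=-1/4 → posterior Normal(27/79, 28/79)
obs 7: x=-8 → posterior Normal(-69/91, 4/13)
obs 8: x=1 → posterior Normal(-57/103, 28/103)
obs 9: x=-1 → posterior Normal(-3/5, 28/115)
obs 10: x=1/2 → posterior Normal(-63/127, 28/127)
obs 11: x=-5 → posterior Normal(-123/139, 28/139)
obs 12: x=1 → posterior Normal(-111/151, 28/151)
obs 13: x=2 → posterior Normal(-87/163, 28/163)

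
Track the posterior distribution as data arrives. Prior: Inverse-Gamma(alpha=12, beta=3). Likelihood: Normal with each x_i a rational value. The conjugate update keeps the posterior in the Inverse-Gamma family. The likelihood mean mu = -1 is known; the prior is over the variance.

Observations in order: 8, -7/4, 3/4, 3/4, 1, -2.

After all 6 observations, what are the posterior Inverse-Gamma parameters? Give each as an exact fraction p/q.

alpha=15, beta=1579/32

obs 1: x=8 → posterior Inverse-Gamma(25/2, 87/2)
obs 2: x=-7/4 → posterior Inverse-Gamma(13, 1401/32)
obs 3: x=3/4 → posterior Inverse-Gamma(27/2, 725/16)
obs 4: x=3/4 → posterior Inverse-Gamma(14, 1499/32)
obs 5: x=1 → posterior Inverse-Gamma(29/2, 1563/32)
obs 6: x=-2 → posterior Inverse-Gamma(15, 1579/32)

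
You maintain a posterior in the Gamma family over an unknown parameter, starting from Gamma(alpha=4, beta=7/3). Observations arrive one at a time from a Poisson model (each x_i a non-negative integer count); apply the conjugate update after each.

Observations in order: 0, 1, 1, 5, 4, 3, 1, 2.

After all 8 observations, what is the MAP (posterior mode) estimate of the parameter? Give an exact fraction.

obs 1: x=0 → posterior Gamma(4, 10/3)
obs 2: x=1 → posterior Gamma(5, 13/3)
obs 3: x=1 → posterior Gamma(6, 16/3)
obs 4: x=5 → posterior Gamma(11, 19/3)
obs 5: x=4 → posterior Gamma(15, 22/3)
obs 6: x=3 → posterior Gamma(18, 25/3)
obs 7: x=1 → posterior Gamma(19, 28/3)
obs 8: x=2 → posterior Gamma(21, 31/3)

60/31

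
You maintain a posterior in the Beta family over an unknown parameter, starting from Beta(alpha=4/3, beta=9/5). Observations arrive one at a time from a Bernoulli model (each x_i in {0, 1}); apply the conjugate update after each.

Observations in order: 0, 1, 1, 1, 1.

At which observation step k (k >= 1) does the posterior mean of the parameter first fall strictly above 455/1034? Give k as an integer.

k = 2

obs 1: x=0 → posterior Beta(4/3, 14/5)
obs 2: x=1 → posterior Beta(7/3, 14/5)
obs 3: x=1 → posterior Beta(10/3, 14/5)
obs 4: x=1 → posterior Beta(13/3, 14/5)
obs 5: x=1 → posterior Beta(16/3, 14/5)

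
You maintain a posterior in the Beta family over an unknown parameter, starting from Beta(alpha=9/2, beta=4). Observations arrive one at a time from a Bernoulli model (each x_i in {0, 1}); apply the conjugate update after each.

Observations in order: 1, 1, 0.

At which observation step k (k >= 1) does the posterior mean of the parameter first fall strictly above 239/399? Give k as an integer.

obs 1: x=1 → posterior Beta(11/2, 4)
obs 2: x=1 → posterior Beta(13/2, 4)
obs 3: x=0 → posterior Beta(13/2, 5)

k = 2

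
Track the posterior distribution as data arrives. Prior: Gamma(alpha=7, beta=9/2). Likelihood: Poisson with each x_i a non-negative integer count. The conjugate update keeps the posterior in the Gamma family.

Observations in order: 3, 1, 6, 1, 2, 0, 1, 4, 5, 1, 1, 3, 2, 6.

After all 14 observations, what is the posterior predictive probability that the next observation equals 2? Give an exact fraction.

obs 1: x=3 → posterior Gamma(10, 11/2)
obs 2: x=1 → posterior Gamma(11, 13/2)
obs 3: x=6 → posterior Gamma(17, 15/2)
obs 4: x=1 → posterior Gamma(18, 17/2)
obs 5: x=2 → posterior Gamma(20, 19/2)
obs 6: x=0 → posterior Gamma(20, 21/2)
obs 7: x=1 → posterior Gamma(21, 23/2)
obs 8: x=4 → posterior Gamma(25, 25/2)
obs 9: x=5 → posterior Gamma(30, 27/2)
obs 10: x=1 → posterior Gamma(31, 29/2)
obs 11: x=1 → posterior Gamma(32, 31/2)
obs 12: x=3 → posterior Gamma(35, 33/2)
obs 13: x=2 → posterior Gamma(37, 35/2)
obs 14: x=6 → posterior Gamma(43, 37/2)

102476730908967233259079497543443108690097769405571031063466981350218152/396193472651037992887213867883281137950518565771503281661698830640977799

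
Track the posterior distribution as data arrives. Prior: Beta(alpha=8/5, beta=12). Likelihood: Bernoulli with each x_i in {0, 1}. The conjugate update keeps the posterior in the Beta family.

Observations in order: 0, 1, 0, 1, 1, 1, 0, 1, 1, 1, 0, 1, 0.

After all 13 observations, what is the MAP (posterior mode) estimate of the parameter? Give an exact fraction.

43/123

obs 1: x=0 → posterior Beta(8/5, 13)
obs 2: x=1 → posterior Beta(13/5, 13)
obs 3: x=0 → posterior Beta(13/5, 14)
obs 4: x=1 → posterior Beta(18/5, 14)
obs 5: x=1 → posterior Beta(23/5, 14)
obs 6: x=1 → posterior Beta(28/5, 14)
obs 7: x=0 → posterior Beta(28/5, 15)
obs 8: x=1 → posterior Beta(33/5, 15)
obs 9: x=1 → posterior Beta(38/5, 15)
obs 10: x=1 → posterior Beta(43/5, 15)
obs 11: x=0 → posterior Beta(43/5, 16)
obs 12: x=1 → posterior Beta(48/5, 16)
obs 13: x=0 → posterior Beta(48/5, 17)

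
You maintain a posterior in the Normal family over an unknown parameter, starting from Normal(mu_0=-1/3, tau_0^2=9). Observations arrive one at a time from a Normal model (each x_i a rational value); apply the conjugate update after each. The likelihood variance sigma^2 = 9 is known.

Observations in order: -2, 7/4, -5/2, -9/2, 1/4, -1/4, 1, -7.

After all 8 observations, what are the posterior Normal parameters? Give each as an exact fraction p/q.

obs 1: x=-2 → posterior Normal(-7/6, 9/2)
obs 2: x=7/4 → posterior Normal(-7/36, 3)
obs 3: x=-5/2 → posterior Normal(-37/48, 9/4)
obs 4: x=-9/2 → posterior Normal(-91/60, 9/5)
obs 5: x=1/4 → posterior Normal(-11/9, 3/2)
obs 6: x=-1/4 → posterior Normal(-13/12, 9/7)
obs 7: x=1 → posterior Normal(-79/96, 9/8)
obs 8: x=-7 → posterior Normal(-163/108, 1)

mu_0=-163/108, tau_0^2=1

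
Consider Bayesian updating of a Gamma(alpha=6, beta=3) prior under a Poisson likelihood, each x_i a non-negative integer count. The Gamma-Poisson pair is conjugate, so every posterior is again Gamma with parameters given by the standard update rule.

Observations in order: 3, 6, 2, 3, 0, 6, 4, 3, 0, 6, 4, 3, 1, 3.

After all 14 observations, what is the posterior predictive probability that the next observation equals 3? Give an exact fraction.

obs 1: x=3 → posterior Gamma(9, 4)
obs 2: x=6 → posterior Gamma(15, 5)
obs 3: x=2 → posterior Gamma(17, 6)
obs 4: x=3 → posterior Gamma(20, 7)
obs 5: x=0 → posterior Gamma(20, 8)
obs 6: x=6 → posterior Gamma(26, 9)
obs 7: x=4 → posterior Gamma(30, 10)
obs 8: x=3 → posterior Gamma(33, 11)
obs 9: x=0 → posterior Gamma(33, 12)
obs 10: x=6 → posterior Gamma(39, 13)
obs 11: x=4 → posterior Gamma(43, 14)
obs 12: x=3 → posterior Gamma(46, 15)
obs 13: x=1 → posterior Gamma(47, 16)
obs 14: x=3 → posterior Gamma(50, 17)

183983277545111171553648017407362018822983382264407352106374300725/846024186763031044024229751624631303690864862927128522604823969792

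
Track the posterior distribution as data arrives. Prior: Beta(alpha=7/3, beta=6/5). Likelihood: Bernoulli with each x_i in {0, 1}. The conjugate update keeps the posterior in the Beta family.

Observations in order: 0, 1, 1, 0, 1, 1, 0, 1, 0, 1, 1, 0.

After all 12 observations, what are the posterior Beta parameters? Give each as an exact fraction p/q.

obs 1: x=0 → posterior Beta(7/3, 11/5)
obs 2: x=1 → posterior Beta(10/3, 11/5)
obs 3: x=1 → posterior Beta(13/3, 11/5)
obs 4: x=0 → posterior Beta(13/3, 16/5)
obs 5: x=1 → posterior Beta(16/3, 16/5)
obs 6: x=1 → posterior Beta(19/3, 16/5)
obs 7: x=0 → posterior Beta(19/3, 21/5)
obs 8: x=1 → posterior Beta(22/3, 21/5)
obs 9: x=0 → posterior Beta(22/3, 26/5)
obs 10: x=1 → posterior Beta(25/3, 26/5)
obs 11: x=1 → posterior Beta(28/3, 26/5)
obs 12: x=0 → posterior Beta(28/3, 31/5)

alpha=28/3, beta=31/5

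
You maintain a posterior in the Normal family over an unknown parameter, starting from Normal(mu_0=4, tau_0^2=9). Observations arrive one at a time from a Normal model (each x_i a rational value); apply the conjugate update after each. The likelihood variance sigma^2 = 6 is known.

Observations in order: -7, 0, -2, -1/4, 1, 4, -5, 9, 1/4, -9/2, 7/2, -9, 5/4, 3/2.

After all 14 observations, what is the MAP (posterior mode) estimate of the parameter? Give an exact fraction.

obs 1: x=-7 → posterior Normal(-13/5, 18/5)
obs 2: x=0 → posterior Normal(-13/8, 9/4)
obs 3: x=-2 → posterior Normal(-19/11, 18/11)
obs 4: x=-1/4 → posterior Normal(-79/56, 9/7)
obs 5: x=1 → posterior Normal(-67/68, 18/17)
obs 6: x=4 → posterior Normal(-19/80, 9/10)
obs 7: x=-5 → posterior Normal(-79/92, 18/23)
obs 8: x=9 → posterior Normal(29/104, 9/13)
obs 9: x=1/4 → posterior Normal(8/29, 18/29)
obs 10: x=-9/2 → posterior Normal(-11/64, 9/16)
obs 11: x=7/2 → posterior Normal(1/7, 18/35)
obs 12: x=-9 → posterior Normal(-11/19, 9/19)
obs 13: x=5/4 → posterior Normal(-73/164, 18/41)
obs 14: x=3/2 → posterior Normal(-5/16, 9/22)

-5/16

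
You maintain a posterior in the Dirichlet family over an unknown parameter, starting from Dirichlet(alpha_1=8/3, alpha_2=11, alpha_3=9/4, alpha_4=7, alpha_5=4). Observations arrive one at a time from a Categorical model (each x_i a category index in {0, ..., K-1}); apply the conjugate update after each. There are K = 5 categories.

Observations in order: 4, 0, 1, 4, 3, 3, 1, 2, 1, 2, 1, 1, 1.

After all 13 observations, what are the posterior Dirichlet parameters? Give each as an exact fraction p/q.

alpha_1=11/3, alpha_2=17, alpha_3=17/4, alpha_4=9, alpha_5=6

obs 1: x=4 → posterior Dirichlet(8/3, 11, 9/4, 7, 5)
obs 2: x=0 → posterior Dirichlet(11/3, 11, 9/4, 7, 5)
obs 3: x=1 → posterior Dirichlet(11/3, 12, 9/4, 7, 5)
obs 4: x=4 → posterior Dirichlet(11/3, 12, 9/4, 7, 6)
obs 5: x=3 → posterior Dirichlet(11/3, 12, 9/4, 8, 6)
obs 6: x=3 → posterior Dirichlet(11/3, 12, 9/4, 9, 6)
obs 7: x=1 → posterior Dirichlet(11/3, 13, 9/4, 9, 6)
obs 8: x=2 → posterior Dirichlet(11/3, 13, 13/4, 9, 6)
obs 9: x=1 → posterior Dirichlet(11/3, 14, 13/4, 9, 6)
obs 10: x=2 → posterior Dirichlet(11/3, 14, 17/4, 9, 6)
obs 11: x=1 → posterior Dirichlet(11/3, 15, 17/4, 9, 6)
obs 12: x=1 → posterior Dirichlet(11/3, 16, 17/4, 9, 6)
obs 13: x=1 → posterior Dirichlet(11/3, 17, 17/4, 9, 6)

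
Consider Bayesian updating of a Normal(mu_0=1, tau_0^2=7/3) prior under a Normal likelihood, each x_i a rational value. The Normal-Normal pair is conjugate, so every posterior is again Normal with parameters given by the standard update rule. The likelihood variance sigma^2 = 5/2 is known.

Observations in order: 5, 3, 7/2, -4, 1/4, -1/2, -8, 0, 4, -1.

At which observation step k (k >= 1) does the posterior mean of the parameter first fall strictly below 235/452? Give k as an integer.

obs 1: x=5 → posterior Normal(85/29, 35/29)
obs 2: x=3 → posterior Normal(127/43, 35/43)
obs 3: x=7/2 → posterior Normal(176/57, 35/57)
obs 4: x=-4 → posterior Normal(120/71, 35/71)
obs 5: x=1/4 → posterior Normal(247/170, 7/17)
obs 6: x=-1/2 → posterior Normal(233/198, 35/99)
obs 7: x=-8 → posterior Normal(9/226, 35/113)
obs 8: x=0 → posterior Normal(9/254, 35/127)
obs 9: x=4 → posterior Normal(121/282, 35/141)
obs 10: x=-1 → posterior Normal(3/10, 7/31)

k = 7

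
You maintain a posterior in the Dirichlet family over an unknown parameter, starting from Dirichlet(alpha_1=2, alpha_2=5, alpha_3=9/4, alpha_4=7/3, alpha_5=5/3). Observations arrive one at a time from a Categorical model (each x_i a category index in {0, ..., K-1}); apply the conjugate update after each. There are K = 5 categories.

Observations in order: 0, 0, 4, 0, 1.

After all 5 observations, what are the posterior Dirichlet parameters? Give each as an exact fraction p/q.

obs 1: x=0 → posterior Dirichlet(3, 5, 9/4, 7/3, 5/3)
obs 2: x=0 → posterior Dirichlet(4, 5, 9/4, 7/3, 5/3)
obs 3: x=4 → posterior Dirichlet(4, 5, 9/4, 7/3, 8/3)
obs 4: x=0 → posterior Dirichlet(5, 5, 9/4, 7/3, 8/3)
obs 5: x=1 → posterior Dirichlet(5, 6, 9/4, 7/3, 8/3)

alpha_1=5, alpha_2=6, alpha_3=9/4, alpha_4=7/3, alpha_5=8/3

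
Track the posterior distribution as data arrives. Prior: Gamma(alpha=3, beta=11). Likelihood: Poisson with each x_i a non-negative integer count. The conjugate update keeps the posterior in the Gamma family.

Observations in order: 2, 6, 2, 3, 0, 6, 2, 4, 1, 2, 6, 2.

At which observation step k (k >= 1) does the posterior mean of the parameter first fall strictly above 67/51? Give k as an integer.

obs 1: x=2 → posterior Gamma(5, 12)
obs 2: x=6 → posterior Gamma(11, 13)
obs 3: x=2 → posterior Gamma(13, 14)
obs 4: x=3 → posterior Gamma(16, 15)
obs 5: x=0 → posterior Gamma(16, 16)
obs 6: x=6 → posterior Gamma(22, 17)
obs 7: x=2 → posterior Gamma(24, 18)
obs 8: x=4 → posterior Gamma(28, 19)
obs 9: x=1 → posterior Gamma(29, 20)
obs 10: x=2 → posterior Gamma(31, 21)
obs 11: x=6 → posterior Gamma(37, 22)
obs 12: x=2 → posterior Gamma(39, 23)

k = 7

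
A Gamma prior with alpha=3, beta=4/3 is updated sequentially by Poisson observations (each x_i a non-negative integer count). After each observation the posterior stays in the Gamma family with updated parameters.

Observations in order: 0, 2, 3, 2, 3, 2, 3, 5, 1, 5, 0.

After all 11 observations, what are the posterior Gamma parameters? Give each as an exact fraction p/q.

obs 1: x=0 → posterior Gamma(3, 7/3)
obs 2: x=2 → posterior Gamma(5, 10/3)
obs 3: x=3 → posterior Gamma(8, 13/3)
obs 4: x=2 → posterior Gamma(10, 16/3)
obs 5: x=3 → posterior Gamma(13, 19/3)
obs 6: x=2 → posterior Gamma(15, 22/3)
obs 7: x=3 → posterior Gamma(18, 25/3)
obs 8: x=5 → posterior Gamma(23, 28/3)
obs 9: x=1 → posterior Gamma(24, 31/3)
obs 10: x=5 → posterior Gamma(29, 34/3)
obs 11: x=0 → posterior Gamma(29, 37/3)

alpha=29, beta=37/3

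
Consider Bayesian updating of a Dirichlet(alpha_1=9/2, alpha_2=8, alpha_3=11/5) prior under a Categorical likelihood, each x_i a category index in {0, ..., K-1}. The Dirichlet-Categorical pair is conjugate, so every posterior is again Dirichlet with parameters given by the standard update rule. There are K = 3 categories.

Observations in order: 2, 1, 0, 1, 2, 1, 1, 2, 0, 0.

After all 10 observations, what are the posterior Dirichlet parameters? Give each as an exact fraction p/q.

alpha_1=15/2, alpha_2=12, alpha_3=26/5

obs 1: x=2 → posterior Dirichlet(9/2, 8, 16/5)
obs 2: x=1 → posterior Dirichlet(9/2, 9, 16/5)
obs 3: x=0 → posterior Dirichlet(11/2, 9, 16/5)
obs 4: x=1 → posterior Dirichlet(11/2, 10, 16/5)
obs 5: x=2 → posterior Dirichlet(11/2, 10, 21/5)
obs 6: x=1 → posterior Dirichlet(11/2, 11, 21/5)
obs 7: x=1 → posterior Dirichlet(11/2, 12, 21/5)
obs 8: x=2 → posterior Dirichlet(11/2, 12, 26/5)
obs 9: x=0 → posterior Dirichlet(13/2, 12, 26/5)
obs 10: x=0 → posterior Dirichlet(15/2, 12, 26/5)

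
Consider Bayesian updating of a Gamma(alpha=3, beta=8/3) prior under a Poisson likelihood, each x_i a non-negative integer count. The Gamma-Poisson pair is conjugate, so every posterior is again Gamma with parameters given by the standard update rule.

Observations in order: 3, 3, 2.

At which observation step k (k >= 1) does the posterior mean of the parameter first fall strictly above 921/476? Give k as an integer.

k = 3

obs 1: x=3 → posterior Gamma(6, 11/3)
obs 2: x=3 → posterior Gamma(9, 14/3)
obs 3: x=2 → posterior Gamma(11, 17/3)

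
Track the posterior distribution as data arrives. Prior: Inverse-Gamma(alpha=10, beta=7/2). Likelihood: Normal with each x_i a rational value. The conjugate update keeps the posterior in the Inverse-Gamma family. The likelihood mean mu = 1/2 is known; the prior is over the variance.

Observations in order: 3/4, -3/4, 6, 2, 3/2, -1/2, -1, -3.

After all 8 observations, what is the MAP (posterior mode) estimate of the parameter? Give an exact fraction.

obs 1: x=3/4 → posterior Inverse-Gamma(21/2, 113/32)
obs 2: x=-3/4 → posterior Inverse-Gamma(11, 69/16)
obs 3: x=6 → posterior Inverse-Gamma(23/2, 311/16)
obs 4: x=2 → posterior Inverse-Gamma(12, 329/16)
obs 5: x=3/2 → posterior Inverse-Gamma(25/2, 337/16)
obs 6: x=-1/2 → posterior Inverse-Gamma(13, 345/16)
obs 7: x=-1 → posterior Inverse-Gamma(27/2, 363/16)
obs 8: x=-3 → posterior Inverse-Gamma(14, 461/16)

461/240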